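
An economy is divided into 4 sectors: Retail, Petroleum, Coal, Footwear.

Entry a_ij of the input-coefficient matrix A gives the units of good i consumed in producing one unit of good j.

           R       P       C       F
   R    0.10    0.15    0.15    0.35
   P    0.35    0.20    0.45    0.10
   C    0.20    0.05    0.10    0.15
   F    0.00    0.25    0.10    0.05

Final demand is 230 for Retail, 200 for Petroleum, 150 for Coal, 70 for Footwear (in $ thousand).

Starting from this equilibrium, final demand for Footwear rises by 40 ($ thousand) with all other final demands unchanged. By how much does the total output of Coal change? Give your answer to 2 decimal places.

Δx_C = 16.00

I − A =
  [   0.90    -0.15    -0.15    -0.35]
  [  -0.35     0.80    -0.45    -0.10]
  [  -0.20    -0.05     0.90    -0.15]
  [   0.00    -0.25    -0.10     0.95]
Compute the cofactors C_ij = (−1)^(i+j)·(3×3 minor ij) of I−A; the adjugate is their transpose:
adj(I−A) = Cᵀ =
  [ 0.610750   0.219250   0.243250   0.286500]
  [ 0.381500   0.720500   0.455875   0.288375]
  [ 0.176750   0.122500   0.581000   0.169750]
  [ 0.119000   0.202500   0.181125   0.540375]
det(I−A) = Σ_j (I−A)_1j·C_1j = (0.90)(0.610750) + (-0.15)(0.381500) + (-0.15)(0.176750) + (-0.35)(0.119000) = 0.4242875
(I − A)⁻¹ = adj(I−A) / det(I−A) ≈
  [   1.4395     0.5167     0.5733     0.6752]
  [   0.8992     1.6981     1.0744     0.6797]
  [   0.4166     0.2887     1.3694     0.4001]
  [   0.2805     0.4773     0.4269     1.2736]
Δx = (I − A)⁻¹ Δd with Δd having +40 in the Footwear component and 0 elsewhere.
So Δx_C = L_CF · (+40), where L_CF = adj(I−A)_CF / det(I−A) = 0.169750 / 0.4242875.
Δx_C = 0.169750 × (+40) / 0.4242875 = 6.79 / 0.4242875 ≈ 16.00.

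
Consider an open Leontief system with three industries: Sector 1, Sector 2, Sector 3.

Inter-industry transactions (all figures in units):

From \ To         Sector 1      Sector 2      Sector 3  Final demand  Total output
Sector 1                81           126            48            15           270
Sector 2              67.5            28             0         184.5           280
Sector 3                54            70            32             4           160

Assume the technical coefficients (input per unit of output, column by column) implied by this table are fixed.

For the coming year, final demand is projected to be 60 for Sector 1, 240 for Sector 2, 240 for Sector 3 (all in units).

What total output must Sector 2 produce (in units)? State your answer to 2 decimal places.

x_2 = 439.56

Technical coefficients a_ij = z_ij / X_j:
  a_11 = 81/270 = 0.30, a_21 = 67.5/270 = 0.25, a_31 = 54/270 = 0.20
  a_12 = 126/280 = 0.45, a_22 = 28/280 = 0.10, a_32 = 70/280 = 0.25
  a_13 = 48/160 = 0.30, a_23 = 0/160 = 0.00, a_33 = 32/160 = 0.20
I − A =
  [   0.70    -0.45    -0.30]
  [  -0.25     0.90     0.00]
  [  -0.20    -0.25     0.80]
Cofactors of I−A, C_ij = (−1)^(i+j)·(minor ij) (rows/columns in the sector order above):
  C_11 = (0.90)(0.80) − (0.00)(-0.25) = 0.7200
  C_12 = −[(-0.25)(0.80) − (0.00)(-0.20)] = 0.2000
  C_13 = (-0.25)(-0.25) − (0.90)(-0.20) = 0.2425
  C_21 = −[(-0.45)(0.80) − (-0.30)(-0.25)] = 0.4350
  C_22 = (0.70)(0.80) − (-0.30)(-0.20) = 0.5000
  C_23 = −[(0.70)(-0.25) − (-0.45)(-0.20)] = 0.2650
  C_31 = (-0.45)(0.00) − (-0.30)(0.90) = 0.2700
  C_32 = −[(0.70)(0.00) − (-0.30)(-0.25)] = 0.0750
  C_33 = (0.70)(0.90) − (-0.45)(-0.25) = 0.5175
det(I−A) = Σ_j (I−A)_1j·C_1j = (0.70)(0.7200) + (-0.45)(0.2000) + (-0.30)(0.2425) = 0.34125
adj(I−A) = Cᵀ =
  [ 0.7200   0.4350   0.2700]
  [ 0.2000   0.5000   0.0750]
  [ 0.2425   0.2650   0.5175]
(I − A)⁻¹ = adj(I−A) / det(I−A) ≈
  [   2.1099     1.2747     0.7912]
  [   0.5861     1.4652     0.2198]
  [   0.7106     0.7766     1.5165]
x = (I − A)⁻¹ d = adj(I−A)·d / det(I−A), with det(I−A) = 0.34125:
  x_1 = (0.7200·60 + 0.4350·240 + 0.2700·240) / 0.34125 = 212.40 / 0.34125 ≈ 622.42
  x_2 = (0.2000·60 + 0.5000·240 + 0.0750·240) / 0.34125 = 150.00 / 0.34125 ≈ 439.56
  x_3 = (0.2425·60 + 0.2650·240 + 0.5175·240) / 0.34125 = 202.35 / 0.34125 ≈ 592.97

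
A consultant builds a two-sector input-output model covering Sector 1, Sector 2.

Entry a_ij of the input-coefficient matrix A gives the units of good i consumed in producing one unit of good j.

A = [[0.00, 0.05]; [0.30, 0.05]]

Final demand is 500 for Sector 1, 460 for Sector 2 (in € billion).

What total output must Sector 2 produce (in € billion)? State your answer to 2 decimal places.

I − A =
  [   1.00    -0.05]
  [  -0.30     0.95]
det(I−A) = (1.00)(0.95) − (-0.05)(-0.30) = 0.9350
adj(I−A) = [[0.95, 0.05], [0.30, 1.00]]
(I − A)⁻¹ = adj(I−A) / det(I−A) ≈
  [   1.0160     0.0535]
  [   0.3209     1.0695]
x = (I − A)⁻¹ d = adj(I−A)·d / det(I−A), with det(I−A) = 0.9350:
  x_1 = (0.95·500 + 0.05·460) / 0.9350 = 498.00 / 0.9350 ≈ 532.62
  x_2 = (0.30·500 + 1.00·460) / 0.9350 = 610.00 / 0.9350 ≈ 652.41

x_2 = 652.41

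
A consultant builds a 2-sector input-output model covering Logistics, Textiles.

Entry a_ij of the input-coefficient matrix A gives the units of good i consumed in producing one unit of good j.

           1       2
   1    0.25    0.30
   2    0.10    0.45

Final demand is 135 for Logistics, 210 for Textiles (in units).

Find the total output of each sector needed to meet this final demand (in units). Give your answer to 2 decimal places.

x_1 = 358.82, x_2 = 447.06

I − A =
  [   0.75    -0.30]
  [  -0.10     0.55]
det(I−A) = (0.75)(0.55) − (-0.30)(-0.10) = 0.3825
adj(I−A) = [[0.55, 0.30], [0.10, 0.75]]
(I − A)⁻¹ = adj(I−A) / det(I−A) ≈
  [   1.4379     0.7843]
  [   0.2614     1.9608]
x = (I − A)⁻¹ d = adj(I−A)·d / det(I−A), with det(I−A) = 0.3825:
  x_1 = (0.55·135 + 0.30·210) / 0.3825 = 137.25 / 0.3825 ≈ 358.82
  x_2 = (0.10·135 + 0.75·210) / 0.3825 = 171.00 / 0.3825 ≈ 447.06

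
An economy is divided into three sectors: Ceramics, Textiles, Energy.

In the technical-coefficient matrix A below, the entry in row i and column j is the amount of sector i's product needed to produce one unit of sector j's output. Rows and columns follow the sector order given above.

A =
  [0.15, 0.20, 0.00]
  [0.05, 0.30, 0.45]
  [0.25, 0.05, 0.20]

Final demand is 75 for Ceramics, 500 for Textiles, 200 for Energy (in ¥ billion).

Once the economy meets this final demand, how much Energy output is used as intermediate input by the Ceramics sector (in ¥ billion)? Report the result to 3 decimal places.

z_31 = 81.098

I − A =
  [   0.85    -0.20     0.00]
  [  -0.05     0.70    -0.45]
  [  -0.25    -0.05     0.80]
Cofactors of I−A, C_ij = (−1)^(i+j)·(minor ij) (rows/columns in the sector order above):
  C_11 = (0.70)(0.80) − (-0.45)(-0.05) = 0.5375
  C_12 = −[(-0.05)(0.80) − (-0.45)(-0.25)] = 0.1525
  C_13 = (-0.05)(-0.05) − (0.70)(-0.25) = 0.1775
  C_21 = −[(-0.20)(0.80) − (0.00)(-0.05)] = 0.1600
  C_22 = (0.85)(0.80) − (0.00)(-0.25) = 0.6800
  C_23 = −[(0.85)(-0.05) − (-0.20)(-0.25)] = 0.0925
  C_31 = (-0.20)(-0.45) − (0.00)(0.70) = 0.0900
  C_32 = −[(0.85)(-0.45) − (0.00)(-0.05)] = 0.3825
  C_33 = (0.85)(0.70) − (-0.20)(-0.05) = 0.5850
det(I−A) = Σ_j (I−A)_1j·C_1j = (0.85)(0.5375) + (-0.20)(0.1525) + (0.00)(0.1775) = 0.426375
adj(I−A) = Cᵀ =
  [ 0.5375   0.1600   0.0900]
  [ 0.1525   0.6800   0.3825]
  [ 0.1775   0.0925   0.5850]
(I − A)⁻¹ = adj(I−A) / det(I−A) ≈
  [   1.2606     0.3753     0.2111]
  [   0.3577     1.5948     0.8971]
  [   0.4163     0.2169     1.3720]
First solve x = (I − A)⁻¹ d = adj(I−A)·d / det(I−A); in particular x_1 = (0.5375·75 + 0.1600·500 + 0.0900·200) / 0.426375 = 138.3125 / 0.426375 ≈ 324.39167.
Intermediate flow from 3 to 1: z_31 = a_31 · x_1 = 0.25 × 138.3125 / 0.426375 = 34.578125 / 0.426375 ≈ 81.098.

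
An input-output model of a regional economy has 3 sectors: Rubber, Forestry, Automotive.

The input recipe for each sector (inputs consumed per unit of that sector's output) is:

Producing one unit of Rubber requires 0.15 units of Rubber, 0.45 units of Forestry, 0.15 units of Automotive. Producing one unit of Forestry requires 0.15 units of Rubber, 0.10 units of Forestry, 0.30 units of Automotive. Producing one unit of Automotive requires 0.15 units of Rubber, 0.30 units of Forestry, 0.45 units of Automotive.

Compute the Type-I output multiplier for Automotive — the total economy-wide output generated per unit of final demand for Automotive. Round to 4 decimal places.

m_3 = 4.6176

I − A =
  [   0.85    -0.15    -0.15]
  [  -0.45     0.90    -0.30]
  [  -0.15    -0.30     0.55]
Cofactors of I−A, C_ij = (−1)^(i+j)·(minor ij) (rows/columns in the sector order above):
  C_11 = (0.90)(0.55) − (-0.30)(-0.30) = 0.4050
  C_12 = −[(-0.45)(0.55) − (-0.30)(-0.15)] = 0.2925
  C_13 = (-0.45)(-0.30) − (0.90)(-0.15) = 0.2700
  C_21 = −[(-0.15)(0.55) − (-0.15)(-0.30)] = 0.1275
  C_22 = (0.85)(0.55) − (-0.15)(-0.15) = 0.4450
  C_23 = −[(0.85)(-0.30) − (-0.15)(-0.15)] = 0.2775
  C_31 = (-0.15)(-0.30) − (-0.15)(0.90) = 0.1800
  C_32 = −[(0.85)(-0.30) − (-0.15)(-0.45)] = 0.3225
  C_33 = (0.85)(0.90) − (-0.15)(-0.45) = 0.6975
det(I−A) = Σ_j (I−A)_1j·C_1j = (0.85)(0.4050) + (-0.15)(0.2925) + (-0.15)(0.2700) = 0.259875
adj(I−A) = Cᵀ =
  [ 0.4050   0.1275   0.1800]
  [ 0.2925   0.4450   0.3225]
  [ 0.2700   0.2775   0.6975]
(I − A)⁻¹ = adj(I−A) / det(I−A) ≈
  [   1.55844     0.49062     0.69264]
  [   1.12554     1.71236     1.24098]
  [   1.03896     1.06782     2.68398]
The output multiplier for sector j is the column-j sum of the Leontief inverse (I − A)⁻¹ = adj(I−A) / det(I−A).
Column 3 of adj(I−A): (0.1800, 0.3225, 0.6975); det(I−A) = 0.259875.
m_3 = (0.1800 + 0.3225 + 0.6975) / 0.259875 = 1.20 / 0.259875 ≈ 4.6176.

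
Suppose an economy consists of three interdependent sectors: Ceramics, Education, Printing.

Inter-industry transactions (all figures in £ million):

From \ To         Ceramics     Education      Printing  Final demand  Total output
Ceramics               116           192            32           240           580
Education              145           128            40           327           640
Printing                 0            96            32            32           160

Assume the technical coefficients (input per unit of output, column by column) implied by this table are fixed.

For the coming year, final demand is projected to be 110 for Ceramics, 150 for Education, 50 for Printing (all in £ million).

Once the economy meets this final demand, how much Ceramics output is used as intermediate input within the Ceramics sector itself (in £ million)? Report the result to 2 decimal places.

z_CC = 57.19

Technical coefficients a_ij = z_ij / X_j:
  a_CC = 116/580 = 0.20, a_EC = 145/580 = 0.25, a_PC = 0/580 = 0.00
  a_CE = 192/640 = 0.30, a_EE = 128/640 = 0.20, a_PE = 96/640 = 0.15
  a_CP = 32/160 = 0.20, a_EP = 40/160 = 0.25, a_PP = 32/160 = 0.20
I − A =
  [   0.80    -0.30    -0.20]
  [  -0.25     0.80    -0.25]
  [   0.00    -0.15     0.80]
Cofactors of I−A, C_ij = (−1)^(i+j)·(minor ij) (rows/columns in the sector order above):
  C_11 = (0.80)(0.80) − (-0.25)(-0.15) = 0.6025
  C_12 = −[(-0.25)(0.80) − (-0.25)(0.00)] = 0.2000
  C_13 = (-0.25)(-0.15) − (0.80)(0.00) = 0.0375
  C_21 = −[(-0.30)(0.80) − (-0.20)(-0.15)] = 0.2700
  C_22 = (0.80)(0.80) − (-0.20)(0.00) = 0.6400
  C_23 = −[(0.80)(-0.15) − (-0.30)(0.00)] = 0.1200
  C_31 = (-0.30)(-0.25) − (-0.20)(0.80) = 0.2350
  C_32 = −[(0.80)(-0.25) − (-0.20)(-0.25)] = 0.2500
  C_33 = (0.80)(0.80) − (-0.30)(-0.25) = 0.5650
det(I−A) = Σ_j (I−A)_1j·C_1j = (0.80)(0.6025) + (-0.30)(0.2000) + (-0.20)(0.0375) = 0.4145
adj(I−A) = Cᵀ =
  [ 0.6025   0.2700   0.2350]
  [ 0.2000   0.6400   0.2500]
  [ 0.0375   0.1200   0.5650]
(I − A)⁻¹ = adj(I−A) / det(I−A) ≈
  [   1.4536     0.6514     0.5669]
  [   0.4825     1.5440     0.6031]
  [   0.0905     0.2895     1.3631]
First solve x = (I − A)⁻¹ d = adj(I−A)·d / det(I−A); in particular x_C = (0.6025·110 + 0.2700·150 + 0.2350·50) / 0.4145 = 118.525 / 0.4145 ≈ 285.9469.
Intermediate flow from C to C: z_CC = a_CC · x_C = 0.20 × 118.525 / 0.4145 = 23.705 / 0.4145 ≈ 57.19.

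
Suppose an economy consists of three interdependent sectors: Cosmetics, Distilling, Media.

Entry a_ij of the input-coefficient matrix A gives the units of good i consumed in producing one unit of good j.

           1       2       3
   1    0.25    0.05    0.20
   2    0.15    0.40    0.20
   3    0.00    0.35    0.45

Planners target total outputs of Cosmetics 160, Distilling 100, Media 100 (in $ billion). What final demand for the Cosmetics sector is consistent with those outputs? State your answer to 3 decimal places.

I − A =
  [   0.75    -0.05    -0.20]
  [  -0.15     0.60    -0.20]
  [   0.00    -0.35     0.55]
d = (I − A) x:
  d_1 = (+0.75)·160 + (-0.05)·100 + (-0.20)·100 = 95.000
  d_2 = (-0.15)·160 + (+0.60)·100 + (-0.20)·100 = 16.000
  d_3 = (+0.00)·160 + (-0.35)·100 + (+0.55)·100 = 20.000

d_1 = 95.000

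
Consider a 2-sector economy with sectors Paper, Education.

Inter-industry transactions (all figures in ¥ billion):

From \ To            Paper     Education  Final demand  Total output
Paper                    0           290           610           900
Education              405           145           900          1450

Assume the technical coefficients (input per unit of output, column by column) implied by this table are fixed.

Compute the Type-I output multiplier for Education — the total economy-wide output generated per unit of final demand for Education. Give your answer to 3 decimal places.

Technical coefficients a_ij = z_ij / X_j:
  a_PP = 0/900 = 0.00, a_EP = 405/900 = 0.45
  a_PE = 290/1450 = 0.20, a_EE = 145/1450 = 0.10
I − A =
  [   1.00    -0.20]
  [  -0.45     0.90]
det(I−A) = (1.00)(0.90) − (-0.20)(-0.45) = 0.8100
adj(I−A) = [[0.90, 0.20], [0.45, 1.00]]
(I − A)⁻¹ = adj(I−A) / det(I−A) ≈
  [   1.1111     0.2469]
  [   0.5556     1.2346]
The output multiplier for sector j is the column-j sum of the Leontief inverse (I − A)⁻¹ = adj(I−A) / det(I−A).
Column E of adj(I−A): (0.20, 1.00); det(I−A) = 0.8100.
m_E = (0.20 + 1.00) / 0.8100 = 1.20 / 0.8100 ≈ 1.481.

m_E = 1.481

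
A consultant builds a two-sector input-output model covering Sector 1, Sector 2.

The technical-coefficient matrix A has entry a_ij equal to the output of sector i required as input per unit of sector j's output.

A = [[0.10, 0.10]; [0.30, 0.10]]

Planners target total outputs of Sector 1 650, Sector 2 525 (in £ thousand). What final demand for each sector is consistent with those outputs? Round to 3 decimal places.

d_1 = 532.500, d_2 = 277.500

I − A =
  [   0.90    -0.10]
  [  -0.30     0.90]
d = (I − A) x:
  d_1 = (+0.90)·650 + (-0.10)·525 = 532.500
  d_2 = (-0.30)·650 + (+0.90)·525 = 277.500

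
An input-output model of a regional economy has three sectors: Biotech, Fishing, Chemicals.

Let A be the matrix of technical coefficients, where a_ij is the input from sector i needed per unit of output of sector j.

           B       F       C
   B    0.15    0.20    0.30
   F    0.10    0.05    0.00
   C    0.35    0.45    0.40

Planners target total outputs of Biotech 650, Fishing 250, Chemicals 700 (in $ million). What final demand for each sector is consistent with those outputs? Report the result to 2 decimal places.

d_B = 292.50, d_F = 172.50, d_C = 80.00

I − A =
  [   0.85    -0.20    -0.30]
  [  -0.10     0.95     0.00]
  [  -0.35    -0.45     0.60]
d = (I − A) x:
  d_B = (+0.85)·650 + (-0.20)·250 + (-0.30)·700 = 292.50
  d_F = (-0.10)·650 + (+0.95)·250 + (+0.00)·700 = 172.50
  d_C = (-0.35)·650 + (-0.45)·250 + (+0.60)·700 = 80.00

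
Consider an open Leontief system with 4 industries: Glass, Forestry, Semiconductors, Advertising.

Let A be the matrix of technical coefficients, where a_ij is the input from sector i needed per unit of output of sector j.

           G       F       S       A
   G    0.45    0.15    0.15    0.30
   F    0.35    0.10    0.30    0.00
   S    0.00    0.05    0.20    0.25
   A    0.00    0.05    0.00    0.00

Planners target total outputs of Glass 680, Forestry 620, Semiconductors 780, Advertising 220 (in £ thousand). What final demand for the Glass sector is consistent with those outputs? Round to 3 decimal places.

I − A =
  [   0.55    -0.15    -0.15    -0.30]
  [  -0.35     0.90    -0.30     0.00]
  [   0.00    -0.05     0.80    -0.25]
  [   0.00    -0.05     0.00     1.00]
d = (I − A) x:
  d_G = (+0.55)·680 + (-0.15)·620 + (-0.15)·780 + (-0.30)·220 = 98.000
  d_F = (-0.35)·680 + (+0.90)·620 + (-0.30)·780 + (+0.00)·220 = 86.000
  d_S = (+0.00)·680 + (-0.05)·620 + (+0.80)·780 + (-0.25)·220 = 538.000
  d_A = (+0.00)·680 + (-0.05)·620 + (+0.00)·780 + (+1.00)·220 = 189.000

d_G = 98.000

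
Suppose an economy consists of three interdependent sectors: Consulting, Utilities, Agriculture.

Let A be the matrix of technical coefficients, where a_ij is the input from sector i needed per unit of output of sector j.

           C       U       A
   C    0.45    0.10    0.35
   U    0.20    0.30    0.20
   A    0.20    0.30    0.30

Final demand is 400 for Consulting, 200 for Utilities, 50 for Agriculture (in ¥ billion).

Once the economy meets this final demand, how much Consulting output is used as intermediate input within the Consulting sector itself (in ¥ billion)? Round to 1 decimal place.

z_CC = 667.4

I − A =
  [   0.55    -0.10    -0.35]
  [  -0.20     0.70    -0.20]
  [  -0.20    -0.30     0.70]
Cofactors of I−A, C_ij = (−1)^(i+j)·(minor ij) (rows/columns in the sector order above):
  C_11 = (0.70)(0.70) − (-0.20)(-0.30) = 0.4300
  C_12 = −[(-0.20)(0.70) − (-0.20)(-0.20)] = 0.1800
  C_13 = (-0.20)(-0.30) − (0.70)(-0.20) = 0.2000
  C_21 = −[(-0.10)(0.70) − (-0.35)(-0.30)] = 0.1750
  C_22 = (0.55)(0.70) − (-0.35)(-0.20) = 0.3150
  C_23 = −[(0.55)(-0.30) − (-0.10)(-0.20)] = 0.1850
  C_31 = (-0.10)(-0.20) − (-0.35)(0.70) = 0.2650
  C_32 = −[(0.55)(-0.20) − (-0.35)(-0.20)] = 0.1800
  C_33 = (0.55)(0.70) − (-0.10)(-0.20) = 0.3650
det(I−A) = Σ_j (I−A)_1j·C_1j = (0.55)(0.4300) + (-0.10)(0.1800) + (-0.35)(0.2000) = 0.1485
adj(I−A) = Cᵀ =
  [ 0.4300   0.1750   0.2650]
  [ 0.1800   0.3150   0.1800]
  [ 0.2000   0.1850   0.3650]
(I − A)⁻¹ = adj(I−A) / det(I−A) ≈
  [   2.8956     1.1785     1.7845]
  [   1.2121     2.1212     1.2121]
  [   1.3468     1.2458     2.4579]
First solve x = (I − A)⁻¹ d = adj(I−A)·d / det(I−A); in particular x_C = (0.4300·400 + 0.1750·200 + 0.2650·50) / 0.1485 = 220.25 / 0.1485 ≈ 1483.165.
Intermediate flow from C to C: z_CC = a_CC · x_C = 0.45 × 220.25 / 0.1485 = 99.1125 / 0.1485 ≈ 667.4.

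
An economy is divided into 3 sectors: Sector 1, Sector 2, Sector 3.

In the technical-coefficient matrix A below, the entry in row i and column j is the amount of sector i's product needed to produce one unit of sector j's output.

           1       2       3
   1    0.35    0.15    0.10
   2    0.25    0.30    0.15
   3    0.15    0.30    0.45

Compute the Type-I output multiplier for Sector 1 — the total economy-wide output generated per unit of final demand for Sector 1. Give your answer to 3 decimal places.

I − A =
  [   0.65    -0.15    -0.10]
  [  -0.25     0.70    -0.15]
  [  -0.15    -0.30     0.55]
Cofactors of I−A, C_ij = (−1)^(i+j)·(minor ij) (rows/columns in the sector order above):
  C_11 = (0.70)(0.55) − (-0.15)(-0.30) = 0.3400
  C_12 = −[(-0.25)(0.55) − (-0.15)(-0.15)] = 0.1600
  C_13 = (-0.25)(-0.30) − (0.70)(-0.15) = 0.1800
  C_21 = −[(-0.15)(0.55) − (-0.10)(-0.30)] = 0.1125
  C_22 = (0.65)(0.55) − (-0.10)(-0.15) = 0.3425
  C_23 = −[(0.65)(-0.30) − (-0.15)(-0.15)] = 0.2175
  C_31 = (-0.15)(-0.15) − (-0.10)(0.70) = 0.0925
  C_32 = −[(0.65)(-0.15) − (-0.10)(-0.25)] = 0.1225
  C_33 = (0.65)(0.70) − (-0.15)(-0.25) = 0.4175
det(I−A) = Σ_j (I−A)_1j·C_1j = (0.65)(0.3400) + (-0.15)(0.1600) + (-0.10)(0.1800) = 0.1790
adj(I−A) = Cᵀ =
  [ 0.3400   0.1125   0.0925]
  [ 0.1600   0.3425   0.1225]
  [ 0.1800   0.2175   0.4175]
(I − A)⁻¹ = adj(I−A) / det(I−A) ≈
  [   1.8994     0.6285     0.5168]
  [   0.8939     1.9134     0.6844]
  [   1.0056     1.2151     2.3324]
The output multiplier for sector j is the column-j sum of the Leontief inverse (I − A)⁻¹ = adj(I−A) / det(I−A).
Column 1 of adj(I−A): (0.3400, 0.1600, 0.1800); det(I−A) = 0.1790.
m_1 = (0.3400 + 0.1600 + 0.1800) / 0.1790 = 0.68 / 0.1790 ≈ 3.799.

m_1 = 3.799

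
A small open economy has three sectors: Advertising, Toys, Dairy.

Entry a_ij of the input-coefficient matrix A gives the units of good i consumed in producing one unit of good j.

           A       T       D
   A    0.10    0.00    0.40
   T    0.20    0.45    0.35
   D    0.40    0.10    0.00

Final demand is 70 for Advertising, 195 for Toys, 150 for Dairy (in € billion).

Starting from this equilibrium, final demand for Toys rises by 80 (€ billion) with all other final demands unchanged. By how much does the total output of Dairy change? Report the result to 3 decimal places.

Δx_D = 19.592

I − A =
  [   0.90     0.00    -0.40]
  [  -0.20     0.55    -0.35]
  [  -0.40    -0.10     1.00]
Cofactors of I−A, C_ij = (−1)^(i+j)·(minor ij) (rows/columns in the sector order above):
  C_11 = (0.55)(1.00) − (-0.35)(-0.10) = 0.5150
  C_12 = −[(-0.20)(1.00) − (-0.35)(-0.40)] = 0.3400
  C_13 = (-0.20)(-0.10) − (0.55)(-0.40) = 0.2400
  C_21 = −[(0.00)(1.00) − (-0.40)(-0.10)] = 0.0400
  C_22 = (0.90)(1.00) − (-0.40)(-0.40) = 0.7400
  C_23 = −[(0.90)(-0.10) − (0.00)(-0.40)] = 0.0900
  C_31 = (0.00)(-0.35) − (-0.40)(0.55) = 0.2200
  C_32 = −[(0.90)(-0.35) − (-0.40)(-0.20)] = 0.3950
  C_33 = (0.90)(0.55) − (0.00)(-0.20) = 0.4950
det(I−A) = Σ_j (I−A)_1j·C_1j = (0.90)(0.5150) + (0.00)(0.3400) + (-0.40)(0.2400) = 0.3675
adj(I−A) = Cᵀ =
  [ 0.5150   0.0400   0.2200]
  [ 0.3400   0.7400   0.3950]
  [ 0.2400   0.0900   0.4950]
(I − A)⁻¹ = adj(I−A) / det(I−A) ≈
  [   1.4014     0.1088     0.5986]
  [   0.9252     2.0136     1.0748]
  [   0.6531     0.2449     1.3469]
Δx = (I − A)⁻¹ Δd with Δd having +80 in the Toys component and 0 elsewhere.
So Δx_D = L_DT · (+80), where L_DT = adj(I−A)_DT / det(I−A) = 0.0900 / 0.3675.
Δx_D = 0.0900 × (+80) / 0.3675 = 7.20 / 0.3675 ≈ 19.592.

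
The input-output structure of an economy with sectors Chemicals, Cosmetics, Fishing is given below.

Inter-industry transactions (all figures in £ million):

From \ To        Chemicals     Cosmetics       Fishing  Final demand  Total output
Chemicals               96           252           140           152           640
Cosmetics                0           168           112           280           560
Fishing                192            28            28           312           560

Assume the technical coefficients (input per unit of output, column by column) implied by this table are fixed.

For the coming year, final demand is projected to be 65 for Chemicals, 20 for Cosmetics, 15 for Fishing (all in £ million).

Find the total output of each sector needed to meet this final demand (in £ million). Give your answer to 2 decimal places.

x_1 = 115.98, x_2 = 44.21, x_3 = 54.74

Technical coefficients a_ij = z_ij / X_j:
  a_11 = 96/640 = 0.15, a_21 = 0/640 = 0.00, a_31 = 192/640 = 0.30
  a_12 = 252/560 = 0.45, a_22 = 168/560 = 0.30, a_32 = 28/560 = 0.05
  a_13 = 140/560 = 0.25, a_23 = 112/560 = 0.20, a_33 = 28/560 = 0.05
I − A =
  [   0.85    -0.45    -0.25]
  [   0.00     0.70    -0.20]
  [  -0.30    -0.05     0.95]
Cofactors of I−A, C_ij = (−1)^(i+j)·(minor ij) (rows/columns in the sector order above):
  C_11 = (0.70)(0.95) − (-0.20)(-0.05) = 0.6550
  C_12 = −[(0.00)(0.95) − (-0.20)(-0.30)] = 0.0600
  C_13 = (0.00)(-0.05) − (0.70)(-0.30) = 0.2100
  C_21 = −[(-0.45)(0.95) − (-0.25)(-0.05)] = 0.4400
  C_22 = (0.85)(0.95) − (-0.25)(-0.30) = 0.7325
  C_23 = −[(0.85)(-0.05) − (-0.45)(-0.30)] = 0.1775
  C_31 = (-0.45)(-0.20) − (-0.25)(0.70) = 0.2650
  C_32 = −[(0.85)(-0.20) − (-0.25)(0.00)] = 0.1700
  C_33 = (0.85)(0.70) − (-0.45)(0.00) = 0.5950
det(I−A) = Σ_j (I−A)_1j·C_1j = (0.85)(0.6550) + (-0.45)(0.0600) + (-0.25)(0.2100) = 0.47725
adj(I−A) = Cᵀ =
  [ 0.6550   0.4400   0.2650]
  [ 0.0600   0.7325   0.1700]
  [ 0.2100   0.1775   0.5950]
(I − A)⁻¹ = adj(I−A) / det(I−A) ≈
  [   1.3724     0.9219     0.5553]
  [   0.1257     1.5348     0.3562]
  [   0.4400     0.3719     1.2467]
x = (I − A)⁻¹ d = adj(I−A)·d / det(I−A), with det(I−A) = 0.47725:
  x_1 = (0.6550·65 + 0.4400·20 + 0.2650·15) / 0.47725 = 55.35 / 0.47725 ≈ 115.98
  x_2 = (0.0600·65 + 0.7325·20 + 0.1700·15) / 0.47725 = 21.10 / 0.47725 ≈ 44.21
  x_3 = (0.2100·65 + 0.1775·20 + 0.5950·15) / 0.47725 = 26.125 / 0.47725 ≈ 54.74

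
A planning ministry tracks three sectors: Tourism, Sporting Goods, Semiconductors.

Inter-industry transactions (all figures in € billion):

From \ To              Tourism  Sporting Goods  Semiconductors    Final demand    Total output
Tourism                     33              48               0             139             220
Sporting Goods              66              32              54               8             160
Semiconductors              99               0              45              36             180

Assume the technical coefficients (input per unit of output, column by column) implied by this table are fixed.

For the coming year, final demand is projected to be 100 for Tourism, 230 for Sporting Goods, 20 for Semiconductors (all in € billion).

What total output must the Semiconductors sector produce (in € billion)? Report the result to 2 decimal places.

x_3 = 196.14

Technical coefficients a_ij = z_ij / X_j:
  a_11 = 33/220 = 0.15, a_21 = 66/220 = 0.30, a_31 = 99/220 = 0.45
  a_12 = 48/160 = 0.30, a_22 = 32/160 = 0.20, a_32 = 0/160 = 0.00
  a_13 = 0/180 = 0.00, a_23 = 54/180 = 0.30, a_33 = 45/180 = 0.25
I − A =
  [   0.85    -0.30     0.00]
  [  -0.30     0.80    -0.30]
  [  -0.45     0.00     0.75]
Cofactors of I−A, C_ij = (−1)^(i+j)·(minor ij) (rows/columns in the sector order above):
  C_11 = (0.80)(0.75) − (-0.30)(0.00) = 0.6000
  C_12 = −[(-0.30)(0.75) − (-0.30)(-0.45)] = 0.3600
  C_13 = (-0.30)(0.00) − (0.80)(-0.45) = 0.3600
  C_21 = −[(-0.30)(0.75) − (0.00)(0.00)] = 0.2250
  C_22 = (0.85)(0.75) − (0.00)(-0.45) = 0.6375
  C_23 = −[(0.85)(0.00) − (-0.30)(-0.45)] = 0.1350
  C_31 = (-0.30)(-0.30) − (0.00)(0.80) = 0.0900
  C_32 = −[(0.85)(-0.30) − (0.00)(-0.30)] = 0.2550
  C_33 = (0.85)(0.80) − (-0.30)(-0.30) = 0.5900
det(I−A) = Σ_j (I−A)_1j·C_1j = (0.85)(0.6000) + (-0.30)(0.3600) + (0.00)(0.3600) = 0.4020
adj(I−A) = Cᵀ =
  [ 0.6000   0.2250   0.0900]
  [ 0.3600   0.6375   0.2550]
  [ 0.3600   0.1350   0.5900]
(I − A)⁻¹ = adj(I−A) / det(I−A) ≈
  [   1.4925     0.5597     0.2239]
  [   0.8955     1.5858     0.6343]
  [   0.8955     0.3358     1.4677]
x = (I − A)⁻¹ d = adj(I−A)·d / det(I−A), with det(I−A) = 0.4020:
  x_1 = (0.6000·100 + 0.2250·230 + 0.0900·20) / 0.4020 = 113.55 / 0.4020 ≈ 282.46
  x_2 = (0.3600·100 + 0.6375·230 + 0.2550·20) / 0.4020 = 187.725 / 0.4020 ≈ 466.98
  x_3 = (0.3600·100 + 0.1350·230 + 0.5900·20) / 0.4020 = 78.85 / 0.4020 ≈ 196.14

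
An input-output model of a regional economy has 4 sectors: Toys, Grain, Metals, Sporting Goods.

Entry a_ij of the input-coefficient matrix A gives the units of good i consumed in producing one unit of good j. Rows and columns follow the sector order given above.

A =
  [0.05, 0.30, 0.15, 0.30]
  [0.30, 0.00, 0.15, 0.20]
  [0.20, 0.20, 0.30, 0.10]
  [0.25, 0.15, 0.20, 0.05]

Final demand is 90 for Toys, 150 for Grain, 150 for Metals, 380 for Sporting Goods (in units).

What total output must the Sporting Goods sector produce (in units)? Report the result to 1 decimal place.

I − A =
  [   0.95    -0.30    -0.15    -0.30]
  [  -0.30     1.00    -0.15    -0.20]
  [  -0.20    -0.20     0.70    -0.10]
  [  -0.25    -0.15    -0.20     0.95]
Compute the cofactors C_ij = (−1)^(i+j)·(3×3 minor ij) of I−A; the adjugate is their transpose:
adj(I−A) = Cᵀ =
  [ 0.585250   0.267750   0.259500   0.268500]
  [ 0.268750   0.516000   0.230375   0.217750]
  [ 0.280500   0.253250   0.685000   0.214000]
  [ 0.255500   0.205250   0.248875   0.525500]
det(I−A) = Σ_j (I−A)_1j·C_1j = (0.95)(0.585250) + (-0.30)(0.268750) + (-0.15)(0.280500) + (-0.30)(0.255500) = 0.3566375
(I − A)⁻¹ = adj(I−A) / det(I−A) ≈
  [   1.6410     0.7508     0.7276     0.7529]
  [   0.7536     1.4468     0.6460     0.6106]
  [   0.7865     0.7101     1.9207     0.6000]
  [   0.7164     0.5755     0.6978     1.4735]
x = (I − A)⁻¹ d = adj(I−A)·d / det(I−A), with det(I−A) = 0.3566375:
  x_T = (0.585250·90 + 0.267750·150 + 0.259500·150 + 0.268500·380) / 0.3566375 = 233.79 / 0.3566375 ≈ 655.5
  x_G = (0.268750·90 + 0.516000·150 + 0.230375·150 + 0.217750·380) / 0.3566375 = 218.88875 / 0.3566375 ≈ 613.8
  x_M = (0.280500·90 + 0.253250·150 + 0.685000·150 + 0.214000·380) / 0.3566375 = 247.3025 / 0.3566375 ≈ 693.4
  x_S = (0.255500·90 + 0.205250·150 + 0.248875·150 + 0.525500·380) / 0.3566375 = 290.80375 / 0.3566375 ≈ 815.4

x_S = 815.4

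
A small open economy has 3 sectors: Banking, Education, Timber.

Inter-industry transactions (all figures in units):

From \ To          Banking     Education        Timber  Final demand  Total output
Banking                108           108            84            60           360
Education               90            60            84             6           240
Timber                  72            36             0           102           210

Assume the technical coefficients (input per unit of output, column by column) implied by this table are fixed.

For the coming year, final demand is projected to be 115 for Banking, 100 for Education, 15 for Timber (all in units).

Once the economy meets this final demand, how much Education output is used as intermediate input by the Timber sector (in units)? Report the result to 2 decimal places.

Technical coefficients a_ij = z_ij / X_j:
  a_11 = 108/360 = 0.30, a_21 = 90/360 = 0.25, a_31 = 72/360 = 0.20
  a_12 = 108/240 = 0.45, a_22 = 60/240 = 0.25, a_32 = 36/240 = 0.15
  a_13 = 84/210 = 0.40, a_23 = 84/210 = 0.40, a_33 = 0/210 = 0.00
I − A =
  [   0.70    -0.45    -0.40]
  [  -0.25     0.75    -0.40]
  [  -0.20    -0.15     1.00]
Cofactors of I−A, C_ij = (−1)^(i+j)·(minor ij) (rows/columns in the sector order above):
  C_11 = (0.75)(1.00) − (-0.40)(-0.15) = 0.6900
  C_12 = −[(-0.25)(1.00) − (-0.40)(-0.20)] = 0.3300
  C_13 = (-0.25)(-0.15) − (0.75)(-0.20) = 0.1875
  C_21 = −[(-0.45)(1.00) − (-0.40)(-0.15)] = 0.5100
  C_22 = (0.70)(1.00) − (-0.40)(-0.20) = 0.6200
  C_23 = −[(0.70)(-0.15) − (-0.45)(-0.20)] = 0.1950
  C_31 = (-0.45)(-0.40) − (-0.40)(0.75) = 0.4800
  C_32 = −[(0.70)(-0.40) − (-0.40)(-0.25)] = 0.3800
  C_33 = (0.70)(0.75) − (-0.45)(-0.25) = 0.4125
det(I−A) = Σ_j (I−A)_1j·C_1j = (0.70)(0.6900) + (-0.45)(0.3300) + (-0.40)(0.1875) = 0.2595
adj(I−A) = Cᵀ =
  [ 0.6900   0.5100   0.4800]
  [ 0.3300   0.6200   0.3800]
  [ 0.1875   0.1950   0.4125]
(I − A)⁻¹ = adj(I−A) / det(I−A) ≈
  [   2.6590     1.9653     1.8497]
  [   1.2717     2.3892     1.4644]
  [   0.7225     0.7514     1.5896]
First solve x = (I − A)⁻¹ d = adj(I−A)·d / det(I−A); in particular x_3 = (0.1875·115 + 0.1950·100 + 0.4125·15) / 0.2595 = 47.25 / 0.2595 ≈ 182.0809.
Intermediate flow from 2 to 3: z_23 = a_23 · x_3 = 0.40 × 47.25 / 0.2595 = 18.90 / 0.2595 ≈ 72.83.

z_23 = 72.83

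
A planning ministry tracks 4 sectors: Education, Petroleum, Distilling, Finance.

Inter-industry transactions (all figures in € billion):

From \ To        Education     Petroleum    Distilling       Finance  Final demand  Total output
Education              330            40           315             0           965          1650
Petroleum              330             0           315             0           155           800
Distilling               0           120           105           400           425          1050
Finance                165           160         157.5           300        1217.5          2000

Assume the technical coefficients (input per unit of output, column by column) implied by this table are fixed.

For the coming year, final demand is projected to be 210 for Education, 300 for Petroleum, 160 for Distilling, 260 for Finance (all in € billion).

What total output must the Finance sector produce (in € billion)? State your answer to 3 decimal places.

x_F = 542.873

Technical coefficients a_ij = z_ij / X_j:
  a_EE = 330/1650 = 0.20, a_PE = 330/1650 = 0.20, a_DE = 0/1650 = 0.00, a_FE = 165/1650 = 0.10
  a_EP = 40/800 = 0.05, a_PP = 0/800 = 0.00, a_DP = 120/800 = 0.15, a_FP = 160/800 = 0.20
  a_ED = 315/1050 = 0.30, a_PD = 315/1050 = 0.30, a_DD = 105/1050 = 0.10, a_FD = 157.5/1050 = 0.15
  a_EF = 0/2000 = 0.00, a_PF = 0/2000 = 0.00, a_DF = 400/2000 = 0.20, a_FF = 300/2000 = 0.15
I − A =
  [   0.80    -0.05    -0.30     0.00]
  [  -0.20     1.00    -0.30     0.00]
  [   0.00    -0.15     0.90    -0.20]
  [  -0.10    -0.20    -0.15     0.85]
Compute the cofactors C_ij = (−1)^(i+j)·(3×3 minor ij) of I−A; the adjugate is their transpose:
adj(I−A) = Cᵀ =
  [ 0.68475   0.08700   0.26775   0.06300]
  [ 0.15300   0.58200   0.25500   0.06000]
  [ 0.05350   0.13500   0.67150   0.15800]
  [ 0.12600   0.17100   0.21000   0.66600]
det(I−A) = Σ_j (I−A)_1j·C_1j = (0.80)(0.68475) + (-0.05)(0.15300) + (-0.30)(0.05350) + (0.00)(0.12600) = 0.5241
(I − A)⁻¹ = adj(I−A) / det(I−A) ≈
  [   1.3065     0.1660     0.5109     0.1202]
  [   0.2919     1.1105     0.4865     0.1145]
  [   0.1021     0.2576     1.2812     0.3015]
  [   0.2404     0.3263     0.4007     1.2707]
x = (I − A)⁻¹ d = adj(I−A)·d / det(I−A), with det(I−A) = 0.5241:
  x_E = (0.68475·210 + 0.08700·300 + 0.26775·160 + 0.06300·260) / 0.5241 = 229.1175 / 0.5241 ≈ 437.164
  x_P = (0.15300·210 + 0.58200·300 + 0.25500·160 + 0.06000·260) / 0.5241 = 263.13 / 0.5241 ≈ 502.061
  x_D = (0.05350·210 + 0.13500·300 + 0.67150·160 + 0.15800·260) / 0.5241 = 200.255 / 0.5241 ≈ 382.093
  x_F = (0.12600·210 + 0.17100·300 + 0.21000·160 + 0.66600·260) / 0.5241 = 284.52 / 0.5241 ≈ 542.873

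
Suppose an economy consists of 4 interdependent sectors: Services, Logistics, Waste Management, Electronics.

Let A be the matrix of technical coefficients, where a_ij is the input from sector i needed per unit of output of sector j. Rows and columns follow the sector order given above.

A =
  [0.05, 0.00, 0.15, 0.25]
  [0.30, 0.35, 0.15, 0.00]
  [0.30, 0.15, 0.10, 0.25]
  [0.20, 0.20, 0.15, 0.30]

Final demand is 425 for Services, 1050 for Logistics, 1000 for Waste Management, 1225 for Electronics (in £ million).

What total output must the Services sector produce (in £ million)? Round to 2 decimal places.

x_1 = 2063.63

I − A =
  [   0.95     0.00    -0.15    -0.25]
  [  -0.30     0.65    -0.15     0.00]
  [  -0.30    -0.15     0.90    -0.25]
  [  -0.20    -0.20    -0.15     0.70]
Compute the cofactors C_ij = (−1)^(i+j)·(3×3 minor ij) of I−A; the adjugate is their transpose:
adj(I−A) = Cᵀ =
  [ 0.361875   0.073875   0.100125   0.165000]
  [ 0.216750   0.467625   0.135000   0.125625]
  [ 0.215500   0.154750   0.384750   0.214375]
  [ 0.211500   0.187875   0.149625   0.498375]
det(I−A) = Σ_j (I−A)_1j·C_1j = (0.95)(0.361875) + (0.00)(0.216750) + (-0.15)(0.215500) + (-0.25)(0.211500) = 0.25858125
(I − A)⁻¹ = adj(I−A) / det(I−A) ≈
  [   1.3995     0.2857     0.3872     0.6381]
  [   0.8382     1.8084     0.5221     0.4858]
  [   0.8334     0.5985     1.4879     0.8290]
  [   0.8179     0.7266     0.5786     1.9273]
x = (I − A)⁻¹ d = adj(I−A)·d / det(I−A), with det(I−A) = 0.25858125:
  x_1 = (0.361875·425 + 0.073875·1050 + 0.100125·1000 + 0.165000·1225) / 0.25858125 = 533.615625 / 0.25858125 ≈ 2063.63
  x_2 = (0.216750·425 + 0.467625·1050 + 0.135000·1000 + 0.125625·1225) / 0.25858125 = 872.015625 / 0.25858125 ≈ 3372.31
  x_3 = (0.215500·425 + 0.154750·1050 + 0.384750·1000 + 0.214375·1225) / 0.25858125 = 901.434375 / 0.25858125 ≈ 3486.08
  x_4 = (0.211500·425 + 0.187875·1050 + 0.149625·1000 + 0.498375·1225) / 0.25858125 = 1047.290625 / 0.25858125 ≈ 4050.14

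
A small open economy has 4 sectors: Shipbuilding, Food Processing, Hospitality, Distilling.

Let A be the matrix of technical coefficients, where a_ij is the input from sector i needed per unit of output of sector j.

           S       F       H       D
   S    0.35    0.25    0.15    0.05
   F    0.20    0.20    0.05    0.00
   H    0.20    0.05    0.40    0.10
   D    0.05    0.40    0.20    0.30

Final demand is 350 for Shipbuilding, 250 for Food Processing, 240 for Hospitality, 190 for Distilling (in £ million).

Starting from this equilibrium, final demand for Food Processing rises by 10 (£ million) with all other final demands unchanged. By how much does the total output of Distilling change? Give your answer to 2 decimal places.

I − A =
  [   0.65    -0.25    -0.15    -0.05]
  [  -0.20     0.80    -0.05     0.00]
  [  -0.20    -0.05     0.60    -0.10]
  [  -0.05    -0.40    -0.20     0.70]
Compute the cofactors C_ij = (−1)^(i+j)·(3×3 minor ij) of I−A; the adjugate is their transpose:
adj(I−A) = Cᵀ =
  [ 0.316250   0.123750   0.101750   0.037125]
  [ 0.087250   0.234750   0.045625   0.012750]
  [ 0.131000   0.088875   0.323000   0.055500]
  [ 0.109875   0.168375   0.125625   0.252375]
det(I−A) = Σ_j (I−A)_1j·C_1j = (0.65)(0.316250) + (-0.25)(0.087250) + (-0.15)(0.131000) + (-0.05)(0.109875) = 0.15860625
(I − A)⁻¹ = adj(I−A) / det(I−A) ≈
  [   1.9939     0.7802     0.6415     0.2341]
  [   0.5501     1.4801     0.2877     0.0804]
  [   0.8259     0.5603     2.0365     0.3499]
  [   0.6928     1.0616     0.7921     1.5912]
Δx = (I − A)⁻¹ Δd with Δd having +10 in the Food Processing component and 0 elsewhere.
So Δx_D = L_DF · (+10), where L_DF = adj(I−A)_DF / det(I−A) = 0.168375 / 0.15860625.
Δx_D = 0.168375 × (+10) / 0.15860625 = 1.68375 / 0.15860625 ≈ 10.62.

Δx_D = 10.62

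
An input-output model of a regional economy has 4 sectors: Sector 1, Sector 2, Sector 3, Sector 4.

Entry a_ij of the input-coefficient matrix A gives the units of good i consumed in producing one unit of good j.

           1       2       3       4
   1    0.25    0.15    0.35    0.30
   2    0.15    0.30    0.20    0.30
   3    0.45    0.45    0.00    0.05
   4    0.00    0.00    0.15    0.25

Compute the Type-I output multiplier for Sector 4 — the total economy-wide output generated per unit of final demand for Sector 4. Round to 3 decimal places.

m_4 = 6.220

I − A =
  [   0.75    -0.15    -0.35    -0.30]
  [  -0.15     0.70    -0.20    -0.30]
  [  -0.45    -0.45     1.00    -0.05]
  [   0.00     0.00    -0.15     0.75]
Compute the cofactors C_ij = (−1)^(i+j)·(3×3 minor ij) of I−A; the adjugate is their transpose:
adj(I−A) = Cᵀ =
  [ 0.432000   0.249750   0.244500   0.289000]
  [ 0.199125   0.418500   0.192375   0.259875]
  [ 0.286875   0.303750   0.376875   0.261375]
  [ 0.057375   0.060750   0.075375   0.287625]
det(I−A) = Σ_j (I−A)_1j·C_1j = (0.75)(0.432000) + (-0.15)(0.199125) + (-0.35)(0.286875) + (-0.30)(0.057375) = 0.1765125
(I − A)⁻¹ = adj(I−A) / det(I−A) ≈
  [   2.4474     1.4149     1.3852     1.6373]
  [   1.1281     2.3709     1.0899     1.4723]
  [   1.6252     1.7208     2.1351     1.4808]
  [   0.3250     0.3442     0.4270     1.6295]
The output multiplier for sector j is the column-j sum of the Leontief inverse (I − A)⁻¹ = adj(I−A) / det(I−A).
Column 4 of adj(I−A): (0.289000, 0.259875, 0.261375, 0.287625); det(I−A) = 0.1765125.
m_4 = (0.289000 + 0.259875 + 0.261375 + 0.287625) / 0.1765125 = 1.097875 / 0.1765125 ≈ 6.220.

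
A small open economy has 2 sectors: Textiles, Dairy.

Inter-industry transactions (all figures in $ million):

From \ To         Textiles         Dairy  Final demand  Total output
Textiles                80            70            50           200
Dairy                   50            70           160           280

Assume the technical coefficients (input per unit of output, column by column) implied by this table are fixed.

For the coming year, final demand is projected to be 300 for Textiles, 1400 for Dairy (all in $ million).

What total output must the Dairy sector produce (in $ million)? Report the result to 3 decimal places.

Technical coefficients a_ij = z_ij / X_j:
  a_TT = 80/200 = 0.40, a_DT = 50/200 = 0.25
  a_TD = 70/280 = 0.25, a_DD = 70/280 = 0.25
I − A =
  [   0.60    -0.25]
  [  -0.25     0.75]
det(I−A) = (0.60)(0.75) − (-0.25)(-0.25) = 0.3875
adj(I−A) = [[0.75, 0.25], [0.25, 0.60]]
(I − A)⁻¹ = adj(I−A) / det(I−A) ≈
  [   1.9355     0.6452]
  [   0.6452     1.5484]
x = (I − A)⁻¹ d = adj(I−A)·d / det(I−A), with det(I−A) = 0.3875:
  x_T = (0.75·300 + 0.25·1400) / 0.3875 = 575.00 / 0.3875 ≈ 1483.871
  x_D = (0.25·300 + 0.60·1400) / 0.3875 = 915.00 / 0.3875 ≈ 2361.290

x_D = 2361.290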